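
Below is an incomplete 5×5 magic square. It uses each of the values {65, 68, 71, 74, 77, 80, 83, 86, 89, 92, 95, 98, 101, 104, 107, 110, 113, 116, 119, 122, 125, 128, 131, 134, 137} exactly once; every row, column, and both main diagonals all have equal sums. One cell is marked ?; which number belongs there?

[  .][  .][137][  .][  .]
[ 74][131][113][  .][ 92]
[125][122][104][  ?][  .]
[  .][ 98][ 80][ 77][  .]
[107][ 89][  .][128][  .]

86

The 25 entries sum to 2525, so each line sums to 2525/5 = 505.
From row 2, 505 − (74 + 131 + 113 + 92) gives (2,4) = 95.
Using column 2: 131 + 122 + 98 + 89 + ? → (1,2) = 505 − 440 = 65.
The remaining cell in column 3 is (5,3) = 505 − 434 = 71.
The remaining cell in anti-diagonal is (1,5) = 505 − 404 = 101.
Row 5: 107 + 89 + 71 + 128 + ? = 505, so (5,5) = 110.
Main diagonal must total 505; the given cells sum to 422, so (1,1) = 83.
Using row 1: 83 + 65 + 137 + 101 + ? → (1,4) = 505 − 386 = 119.
Using column 1: 83 + 74 + 125 + 107 + ? → (4,1) = 505 − 389 = 116.
Column 4 must total 505; the given cells sum to 419, so (3,4) = 86.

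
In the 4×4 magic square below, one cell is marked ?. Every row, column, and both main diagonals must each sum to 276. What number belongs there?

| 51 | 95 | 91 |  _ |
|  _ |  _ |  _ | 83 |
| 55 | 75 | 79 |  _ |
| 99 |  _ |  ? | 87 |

43

Row 1 needs 276; the known cells sum to 237, so (1,4) = 39.
Row 3 must total 276; the given cells sum to 209, so (3,4) = 67.
Using column 1: 51 + 55 + 99 + ? → (2,1) = 276 − 205 = 71.
Main diagonal needs 276; the known cells sum to 217, so (2,2) = 59.
Anti-diagonal: 39 + 75 + 99 + ? = 276, so (2,3) = 63.
The remaining cell in column 2 is (4,2) = 276 − 229 = 47.
From column 3, 276 − (91 + 63 + 79) gives (4,3) = 43.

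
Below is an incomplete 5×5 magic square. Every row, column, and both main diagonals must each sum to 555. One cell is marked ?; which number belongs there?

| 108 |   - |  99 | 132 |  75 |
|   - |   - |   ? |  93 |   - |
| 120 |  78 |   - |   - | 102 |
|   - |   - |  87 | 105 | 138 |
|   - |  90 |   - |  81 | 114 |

135

Using row 1: 108 + 99 + 132 + 75 + ? → (1,2) = 555 − 414 = 141.
Column 4 needs 555; the known cells sum to 411, so (3,4) = 144.
Using column 5: 75 + 102 + 138 + 114 + ? → (2,5) = 555 − 429 = 126.
Row 3 must total 555; the given cells sum to 444, so (3,3) = 111.
The remaining cell in main diagonal is (2,2) = 555 − 438 = 117.
Using column 2: 141 + 117 + 78 + 90 + ? → (4,2) = 555 − 426 = 129.
Anti-diagonal must total 555; the given cells sum to 408, so (5,1) = 147.
From row 4, 555 − (129 + 87 + 105 + 138) gives (4,1) = 96.
Row 5 must total 555; the given cells sum to 432, so (5,3) = 123.
Column 1 needs 555; the known cells sum to 471, so (2,1) = 84.
The remaining cell in column 3 is (2,3) = 555 − 420 = 135.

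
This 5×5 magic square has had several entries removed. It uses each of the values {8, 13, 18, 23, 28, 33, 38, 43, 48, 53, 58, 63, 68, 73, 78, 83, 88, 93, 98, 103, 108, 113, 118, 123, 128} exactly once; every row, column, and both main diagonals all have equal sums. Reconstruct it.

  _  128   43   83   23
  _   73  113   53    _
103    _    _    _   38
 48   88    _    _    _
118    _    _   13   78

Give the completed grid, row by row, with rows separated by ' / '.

The 25 entries sum to 1700, so each line sums to 1700/5 = 340.
From row 1, 340 − (128 + 43 + 83 + 23) gives (1,1) = 63.
Column 1 must total 340; the given cells sum to 332, so (2,1) = 8.
Anti-diagonal must total 340; the given cells sum to 282, so (3,3) = 58.
Row 2: 8 + 73 + 113 + 53 + ? = 340, so (2,5) = 93.
Column 5 needs 340; the known cells sum to 232, so (4,5) = 108.
Using main diagonal: 63 + 73 + 58 + 78 + ? → (4,4) = 340 − 272 = 68.
From row 4, 340 − (48 + 88 + 68 + 108) gives (4,3) = 28.
The remaining cell in column 3 is (5,3) = 340 − 242 = 98.
Column 4 needs 340; the known cells sum to 217, so (3,4) = 123.
From row 3, 340 − (103 + 58 + 123 + 38) gives (3,2) = 18.
Row 5: 118 + 98 + 13 + 78 + ? = 340, so (5,2) = 33.

63 128 43 83 23 / 8 73 113 53 93 / 103 18 58 123 38 / 48 88 28 68 108 / 118 33 98 13 78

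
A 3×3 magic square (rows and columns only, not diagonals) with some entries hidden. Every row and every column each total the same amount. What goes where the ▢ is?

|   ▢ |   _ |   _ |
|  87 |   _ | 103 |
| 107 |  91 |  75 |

Row 3 is complete and sums to 273; that is the magic constant.
Row 2 needs 273; the known cells sum to 190, so (2,2) = 83.
Column 1 must total 273; the given cells sum to 194, so (1,1) = 79.

79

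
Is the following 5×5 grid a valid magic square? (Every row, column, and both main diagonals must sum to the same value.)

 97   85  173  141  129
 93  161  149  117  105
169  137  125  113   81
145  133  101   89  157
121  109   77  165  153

Yes

Row 1: 97 + 85 + 173 + 141 + 129 = 625.
Row 2: 93 + 161 + 149 + 117 + 105 = 625.
Row 3: 169 + 137 + 125 + 113 + 81 = 625.
Row 4: 145 + 133 + 101 + 89 + 157 = 625.
Row 5: 121 + 109 + 77 + 165 + 153 = 625.
Column 1: 97 + 93 + 169 + 145 + 121 = 625.
Column 2: 85 + 161 + 137 + 133 + 109 = 625.
Column 3: 173 + 149 + 125 + 101 + 77 = 625.
Column 4: 141 + 117 + 113 + 89 + 165 = 625.
Column 5: 129 + 105 + 81 + 157 + 153 = 625.
Main diagonal: 97 + 161 + 125 + 89 + 153 = 625.
Anti-diagonal: 129 + 117 + 125 + 133 + 121 = 625.
All lines sum to 625.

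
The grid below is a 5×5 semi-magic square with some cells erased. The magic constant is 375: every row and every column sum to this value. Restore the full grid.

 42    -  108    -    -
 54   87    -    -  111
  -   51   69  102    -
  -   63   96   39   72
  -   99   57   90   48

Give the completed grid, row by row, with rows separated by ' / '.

42 75 108 66 84 / 54 87 45 78 111 / 93 51 69 102 60 / 105 63 96 39 72 / 81 99 57 90 48

Row 4: 63 + 96 + 39 + 72 + ? = 375, so (4,1) = 105.
Using row 5: 99 + 57 + 90 + 48 + ? → (5,1) = 375 − 294 = 81.
Column 1 needs 375; the known cells sum to 282, so (3,1) = 93.
Column 2 must total 375; the given cells sum to 300, so (1,2) = 75.
Using column 3: 108 + 69 + 96 + 57 + ? → (2,3) = 375 − 330 = 45.
Row 2 needs 375; the known cells sum to 297, so (2,4) = 78.
Using row 3: 93 + 51 + 69 + 102 + ? → (3,5) = 375 − 315 = 60.
The remaining cell in column 4 is (1,4) = 375 − 309 = 66.
Column 5: 111 + 60 + 72 + 48 + ? = 375, so (1,5) = 84.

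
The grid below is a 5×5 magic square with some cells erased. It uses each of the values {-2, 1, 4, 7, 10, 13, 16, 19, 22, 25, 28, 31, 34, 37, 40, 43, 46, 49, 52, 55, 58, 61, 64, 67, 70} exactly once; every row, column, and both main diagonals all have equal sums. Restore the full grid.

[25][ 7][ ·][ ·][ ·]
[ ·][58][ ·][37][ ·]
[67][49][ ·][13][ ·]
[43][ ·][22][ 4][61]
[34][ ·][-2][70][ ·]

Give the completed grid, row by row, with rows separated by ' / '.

25 7 64 46 28 / 1 58 55 37 19 / 67 49 31 13 10 / 43 40 22 4 61 / 34 16 -2 70 52

The 25 entries sum to 850, so each line sums to 850/5 = 170.
From row 4, 170 − (43 + 22 + 4 + 61) gives (4,2) = 40.
Column 1: 25 + 67 + 43 + 34 + ? = 170, so (2,1) = 1.
Column 2 must total 170; the given cells sum to 154, so (5,2) = 16.
The remaining cell in column 4 is (1,4) = 170 − 124 = 46.
Row 5 must total 170; the given cells sum to 118, so (5,5) = 52.
Main diagonal needs 170; the known cells sum to 139, so (3,3) = 31.
From anti-diagonal, 170 − (37 + 31 + 40 + 34) gives (1,5) = 28.
The remaining cell in row 1 is (1,3) = 170 − 106 = 64.
From row 3, 170 − (67 + 49 + 31 + 13) gives (3,5) = 10.
Column 3 needs 170; the known cells sum to 115, so (2,3) = 55.
Column 5 needs 170; the known cells sum to 151, so (2,5) = 19.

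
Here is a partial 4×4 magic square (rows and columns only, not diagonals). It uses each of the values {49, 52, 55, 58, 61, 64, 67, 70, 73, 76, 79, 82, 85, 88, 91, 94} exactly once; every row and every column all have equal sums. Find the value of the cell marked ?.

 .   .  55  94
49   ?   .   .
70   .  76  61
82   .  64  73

The 16 entries sum to 1144, so each line sums to 1144/4 = 286.
Row 3 needs 286; the known cells sum to 207, so (3,2) = 79.
From row 4, 286 − (82 + 64 + 73) gives (4,2) = 67.
Using column 1: 49 + 70 + 82 + ? → (1,1) = 286 − 201 = 85.
From column 3, 286 − (55 + 76 + 64) gives (2,3) = 91.
From column 4, 286 − (94 + 61 + 73) gives (2,4) = 58.
Row 1 needs 286; the known cells sum to 234, so (1,2) = 52.
From row 2, 286 − (49 + 91 + 58) gives (2,2) = 88.

88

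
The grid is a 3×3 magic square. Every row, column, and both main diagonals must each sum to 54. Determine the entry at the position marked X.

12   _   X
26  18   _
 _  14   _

20

Row 2 must total 54; the given cells sum to 44, so (2,3) = 10.
From column 1, 54 − (12 + 26) gives (3,1) = 16.
Using column 2: 18 + 14 + ? → (1,2) = 54 − 32 = 22.
Using main diagonal: 12 + 18 + ? → (3,3) = 54 − 30 = 24.
Anti-diagonal must total 54; the given cells sum to 34, so (1,3) = 20.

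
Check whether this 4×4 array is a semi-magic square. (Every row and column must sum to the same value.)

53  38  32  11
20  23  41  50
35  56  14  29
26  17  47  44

Yes

Row 1: 53 + 38 + 32 + 11 = 134.
Row 2: 20 + 23 + 41 + 50 = 134.
Row 3: 35 + 56 + 14 + 29 = 134.
Row 4: 26 + 17 + 47 + 44 = 134.
Column 1: 53 + 20 + 35 + 26 = 134.
Column 2: 38 + 23 + 56 + 17 = 134.
Column 3: 32 + 41 + 14 + 47 = 134.
Column 4: 11 + 50 + 29 + 44 = 134.
All lines sum to 134.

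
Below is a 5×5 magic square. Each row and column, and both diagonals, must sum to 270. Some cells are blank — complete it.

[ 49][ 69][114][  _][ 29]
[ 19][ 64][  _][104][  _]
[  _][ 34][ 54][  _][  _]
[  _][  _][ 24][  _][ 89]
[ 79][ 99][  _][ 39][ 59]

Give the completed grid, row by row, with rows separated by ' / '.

Using row 1: 49 + 69 + 114 + 29 + ? → (1,4) = 270 − 261 = 9.
Row 5 must total 270; the given cells sum to 276, so (5,3) = -6.
The remaining cell in column 2 is (4,2) = 270 − 266 = 4.
The remaining cell in column 3 is (2,3) = 270 − 186 = 84.
Main diagonal needs 270; the known cells sum to 226, so (4,4) = 44.
From row 2, 270 − (19 + 64 + 84 + 104) gives (2,5) = -1.
From row 4, 270 − (4 + 24 + 44 + 89) gives (4,1) = 109.
From column 1, 270 − (49 + 19 + 109 + 79) gives (3,1) = 14.
Column 4 must total 270; the given cells sum to 196, so (3,4) = 74.
Column 5 must total 270; the given cells sum to 176, so (3,5) = 94.

49 69 114 9 29 / 19 64 84 104 -1 / 14 34 54 74 94 / 109 4 24 44 89 / 79 99 -6 39 59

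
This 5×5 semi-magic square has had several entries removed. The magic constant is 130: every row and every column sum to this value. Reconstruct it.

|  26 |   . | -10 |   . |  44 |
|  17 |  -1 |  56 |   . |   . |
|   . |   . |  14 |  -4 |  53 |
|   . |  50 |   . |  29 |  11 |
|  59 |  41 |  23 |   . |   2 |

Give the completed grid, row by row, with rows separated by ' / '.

26 8 -10 62 44 / 17 -1 56 38 20 / 35 32 14 -4 53 / -7 50 47 29 11 / 59 41 23 5 2

Row 5: 59 + 41 + 23 + 2 + ? = 130, so (5,4) = 5.
Column 3 needs 130; the known cells sum to 83, so (4,3) = 47.
The remaining cell in column 5 is (2,5) = 130 − 110 = 20.
From row 2, 130 − (17 + (-1) + 56 + 20) gives (2,4) = 38.
Row 4: 50 + 47 + 29 + 11 + ? = 130, so (4,1) = -7.
Using column 1: 26 + 17 + (-7) + 59 + ? → (3,1) = 130 − 95 = 35.
The remaining cell in column 4 is (1,4) = 130 − 68 = 62.
Row 1: 26 + (-10) + 62 + 44 + ? = 130, so (1,2) = 8.
The remaining cell in row 3 is (3,2) = 130 − 98 = 32.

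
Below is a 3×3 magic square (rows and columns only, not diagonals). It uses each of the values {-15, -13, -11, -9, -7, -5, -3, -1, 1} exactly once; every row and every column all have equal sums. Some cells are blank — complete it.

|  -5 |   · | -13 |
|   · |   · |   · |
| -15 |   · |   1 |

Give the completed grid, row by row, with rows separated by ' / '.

-5 -3 -13 / -1 -11 -9 / -15 -7 1

The 9 entries sum to -63, so each line sums to -63/3 = -21.
Using row 1: -5 + (-13) + ? → (1,2) = -21 − (-18) = -3.
The remaining cell in row 3 is (3,2) = -21 − (-14) = -7.
Column 1 must total -21; the given cells sum to -20, so (2,1) = -1.
Column 2 must total -21; the given cells sum to -10, so (2,2) = -11.
Column 3 must total -21; the given cells sum to -12, so (2,3) = -9.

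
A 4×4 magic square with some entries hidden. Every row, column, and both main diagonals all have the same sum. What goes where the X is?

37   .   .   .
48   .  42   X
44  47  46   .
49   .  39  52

45

Column 1 is complete and sums to 178; that is the magic constant.
Using row 3: 44 + 47 + 46 + ? → (3,4) = 178 − 137 = 41.
The remaining cell in row 4 is (4,2) = 178 − 140 = 38.
Column 3 must total 178; the given cells sum to 127, so (1,3) = 51.
Main diagonal needs 178; the known cells sum to 135, so (2,2) = 43.
The remaining cell in anti-diagonal is (1,4) = 178 − 138 = 40.
Row 1 must total 178; the given cells sum to 128, so (1,2) = 50.
Row 2: 48 + 43 + 42 + ? = 178, so (2,4) = 45.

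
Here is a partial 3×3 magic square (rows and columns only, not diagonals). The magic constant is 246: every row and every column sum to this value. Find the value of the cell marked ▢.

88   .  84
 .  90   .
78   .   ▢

Row 1: 88 + 84 + ? = 246, so (1,2) = 74.
Column 1 must total 246; the given cells sum to 166, so (2,1) = 80.
From column 2, 246 − (74 + 90) gives (3,2) = 82.
Row 2: 80 + 90 + ? = 246, so (2,3) = 76.
Row 3: 78 + 82 + ? = 246, so (3,3) = 86.

86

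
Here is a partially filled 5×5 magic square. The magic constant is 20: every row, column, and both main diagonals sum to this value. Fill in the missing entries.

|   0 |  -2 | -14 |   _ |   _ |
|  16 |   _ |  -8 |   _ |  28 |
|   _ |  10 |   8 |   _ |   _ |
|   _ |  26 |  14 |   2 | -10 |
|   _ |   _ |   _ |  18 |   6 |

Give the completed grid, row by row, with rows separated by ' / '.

From row 4, 20 − (26 + 14 + 2 + (-10)) gives (4,1) = -12.
The remaining cell in column 3 is (5,3) = 20 − 0 = 20.
Main diagonal: 0 + 8 + 2 + 6 + ? = 20, so (2,2) = 4.
Row 2: 16 + 4 + (-8) + 28 + ? = 20, so (2,4) = -20.
Column 2: -2 + 4 + 10 + 26 + ? = 20, so (5,2) = -18.
The remaining cell in row 5 is (5,1) = 20 − 26 = -6.
Column 1 must total 20; the given cells sum to -2, so (3,1) = 22.
Anti-diagonal must total 20; the given cells sum to 8, so (1,5) = 12.
The remaining cell in row 1 is (1,4) = 20 − (-4) = 24.
Using column 4: 24 + (-20) + 2 + 18 + ? → (3,4) = 20 − 24 = -4.
From column 5, 20 − (12 + 28 + (-10) + 6) gives (3,5) = -16.

0 -2 -14 24 12 / 16 4 -8 -20 28 / 22 10 8 -4 -16 / -12 26 14 2 -10 / -6 -18 20 18 6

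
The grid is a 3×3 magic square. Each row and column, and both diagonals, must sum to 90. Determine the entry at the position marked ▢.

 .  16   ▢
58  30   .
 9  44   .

51

Using row 2: 58 + 30 + ? → (2,3) = 90 − 88 = 2.
Row 3 must total 90; the given cells sum to 53, so (3,3) = 37.
Column 1: 58 + 9 + ? = 90, so (1,1) = 23.
Using column 3: 2 + 37 + ? → (1,3) = 90 − 39 = 51.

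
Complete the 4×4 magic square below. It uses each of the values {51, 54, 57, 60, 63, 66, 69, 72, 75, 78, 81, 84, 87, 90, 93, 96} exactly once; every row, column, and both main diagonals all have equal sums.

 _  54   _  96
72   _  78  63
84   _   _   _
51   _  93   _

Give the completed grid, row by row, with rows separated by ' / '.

87 54 57 96 / 72 81 78 63 / 84 69 66 75 / 51 90 93 60

The 16 entries sum to 1176, so each line sums to 1176/4 = 294.
Row 2 needs 294; the known cells sum to 213, so (2,2) = 81.
From column 1, 294 − (72 + 84 + 51) gives (1,1) = 87.
Anti-diagonal: 96 + 78 + 51 + ? = 294, so (3,2) = 69.
Using row 1: 87 + 54 + 96 + ? → (1,3) = 294 − 237 = 57.
The remaining cell in column 2 is (4,2) = 294 − 204 = 90.
Column 3 needs 294; the known cells sum to 228, so (3,3) = 66.
Main diagonal needs 294; the known cells sum to 234, so (4,4) = 60.
Row 3 needs 294; the known cells sum to 219, so (3,4) = 75.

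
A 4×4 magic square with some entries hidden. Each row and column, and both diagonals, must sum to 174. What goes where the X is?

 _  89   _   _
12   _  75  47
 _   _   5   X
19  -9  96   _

33

Using row 2: 12 + 75 + 47 + ? → (2,2) = 174 − 134 = 40.
Row 4 must total 174; the given cells sum to 106, so (4,4) = 68.
Column 2: 89 + 40 + (-9) + ? = 174, so (3,2) = 54.
Column 3 must total 174; the given cells sum to 176, so (1,3) = -2.
Main diagonal: 40 + 5 + 68 + ? = 174, so (1,1) = 61.
Anti-diagonal needs 174; the known cells sum to 148, so (1,4) = 26.
The remaining cell in column 1 is (3,1) = 174 − 92 = 82.
From column 4, 174 − (26 + 47 + 68) gives (3,4) = 33.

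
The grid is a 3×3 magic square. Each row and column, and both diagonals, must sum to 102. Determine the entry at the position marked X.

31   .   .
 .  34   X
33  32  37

30

Using column 1: 31 + 33 + ? → (2,1) = 102 − 64 = 38.
Column 2: 34 + 32 + ? = 102, so (1,2) = 36.
Anti-diagonal: 34 + 33 + ? = 102, so (1,3) = 35.
From row 2, 102 − (38 + 34) gives (2,3) = 30.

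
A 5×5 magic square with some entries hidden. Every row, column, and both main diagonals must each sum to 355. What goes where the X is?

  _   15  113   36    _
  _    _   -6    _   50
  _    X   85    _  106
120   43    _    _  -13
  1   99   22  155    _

127

Row 5 must total 355; the given cells sum to 277, so (5,5) = 78.
The remaining cell in column 3 is (4,3) = 355 − 214 = 141.
Column 5 must total 355; the given cells sum to 221, so (1,5) = 134.
From anti-diagonal, 355 − (134 + 85 + 43 + 1) gives (2,4) = 92.
Row 1 must total 355; the given cells sum to 298, so (1,1) = 57.
Row 4: 120 + 43 + 141 + (-13) + ? = 355, so (4,4) = 64.
From column 4, 355 − (36 + 92 + 64 + 155) gives (3,4) = 8.
From main diagonal, 355 − (57 + 85 + 64 + 78) gives (2,2) = 71.
Using row 2: 71 + (-6) + 92 + 50 + ? → (2,1) = 355 − 207 = 148.
Column 1: 57 + 148 + 120 + 1 + ? = 355, so (3,1) = 29.
Column 2 needs 355; the known cells sum to 228, so (3,2) = 127.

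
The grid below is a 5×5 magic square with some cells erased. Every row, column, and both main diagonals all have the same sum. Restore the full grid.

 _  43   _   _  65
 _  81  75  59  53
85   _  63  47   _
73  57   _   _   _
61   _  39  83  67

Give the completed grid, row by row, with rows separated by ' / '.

49 43 77 71 65 / 37 81 75 59 53 / 85 69 63 47 41 / 73 57 51 45 79 / 61 55 39 83 67

Anti-diagonal is already complete: 65 + 59 + 63 + 57 + 61 = 305, so that is the magic constant.
Row 2 must total 305; the given cells sum to 268, so (2,1) = 37.
From row 5, 305 − (61 + 39 + 83 + 67) gives (5,2) = 55.
From column 1, 305 − (37 + 85 + 73 + 61) gives (1,1) = 49.
Column 2 must total 305; the given cells sum to 236, so (3,2) = 69.
Main diagonal: 49 + 81 + 63 + 67 + ? = 305, so (4,4) = 45.
The remaining cell in row 3 is (3,5) = 305 − 264 = 41.
Using column 4: 59 + 47 + 45 + 83 + ? → (1,4) = 305 − 234 = 71.
Column 5 must total 305; the given cells sum to 226, so (4,5) = 79.
Row 1 needs 305; the known cells sum to 228, so (1,3) = 77.
Row 4 must total 305; the given cells sum to 254, so (4,3) = 51.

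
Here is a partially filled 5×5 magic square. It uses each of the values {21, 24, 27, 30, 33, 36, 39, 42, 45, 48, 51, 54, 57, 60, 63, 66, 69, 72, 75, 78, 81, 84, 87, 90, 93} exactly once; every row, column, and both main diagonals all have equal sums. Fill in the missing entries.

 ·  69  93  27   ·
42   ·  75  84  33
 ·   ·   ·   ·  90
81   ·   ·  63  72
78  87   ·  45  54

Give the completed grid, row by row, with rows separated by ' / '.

The 25 entries sum to 1425, so each line sums to 1425/5 = 285.
Row 2 must total 285; the given cells sum to 234, so (2,2) = 51.
Row 5: 78 + 87 + 45 + 54 + ? = 285, so (5,3) = 21.
Column 4: 27 + 84 + 63 + 45 + ? = 285, so (3,4) = 66.
Using column 5: 33 + 90 + 72 + 54 + ? → (1,5) = 285 − 249 = 36.
The remaining cell in row 1 is (1,1) = 285 − 225 = 60.
From column 1, 285 − (60 + 42 + 81 + 78) gives (3,1) = 24.
Using main diagonal: 60 + 51 + 63 + 54 + ? → (3,3) = 285 − 228 = 57.
Using anti-diagonal: 36 + 84 + 57 + 78 + ? → (4,2) = 285 − 255 = 30.
The remaining cell in row 3 is (3,2) = 285 − 237 = 48.
Row 4: 81 + 30 + 63 + 72 + ? = 285, so (4,3) = 39.

60 69 93 27 36 / 42 51 75 84 33 / 24 48 57 66 90 / 81 30 39 63 72 / 78 87 21 45 54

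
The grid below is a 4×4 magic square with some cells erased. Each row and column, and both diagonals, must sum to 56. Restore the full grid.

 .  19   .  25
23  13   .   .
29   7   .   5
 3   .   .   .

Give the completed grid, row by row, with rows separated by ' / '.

The remaining cell in row 3 is (3,3) = 56 − 41 = 15.
From column 1, 56 − (23 + 29 + 3) gives (1,1) = 1.
Column 2: 19 + 13 + 7 + ? = 56, so (4,2) = 17.
The remaining cell in main diagonal is (4,4) = 56 − 29 = 27.
Using anti-diagonal: 25 + 7 + 3 + ? → (2,3) = 56 − 35 = 21.
The remaining cell in row 1 is (1,3) = 56 − 45 = 11.
The remaining cell in row 2 is (2,4) = 56 − 57 = -1.
Using row 4: 3 + 17 + 27 + ? → (4,3) = 56 − 47 = 9.

1 19 11 25 / 23 13 21 -1 / 29 7 15 5 / 3 17 9 27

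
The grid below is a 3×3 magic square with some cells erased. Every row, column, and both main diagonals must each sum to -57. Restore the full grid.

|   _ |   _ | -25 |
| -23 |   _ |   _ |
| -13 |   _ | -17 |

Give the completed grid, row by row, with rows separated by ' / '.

Row 3 must total -57; the given cells sum to -30, so (3,2) = -27.
Using column 1: -23 + (-13) + ? → (1,1) = -57 − (-36) = -21.
Column 3: -25 + (-17) + ? = -57, so (2,3) = -15.
Main diagonal: -21 + (-17) + ? = -57, so (2,2) = -19.
Row 1 must total -57; the given cells sum to -46, so (1,2) = -11.

-21 -11 -25 / -23 -19 -15 / -13 -27 -17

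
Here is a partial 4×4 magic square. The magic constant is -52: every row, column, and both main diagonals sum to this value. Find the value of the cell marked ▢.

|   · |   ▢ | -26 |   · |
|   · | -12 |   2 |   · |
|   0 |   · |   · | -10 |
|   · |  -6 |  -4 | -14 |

From row 4, -52 − (-6 + (-4) + (-14)) gives (4,1) = -28.
Column 3 must total -52; the given cells sum to -28, so (3,3) = -24.
Using main diagonal: -12 + (-24) + (-14) + ? → (1,1) = -52 − (-50) = -2.
Row 3 needs -52; the known cells sum to -34, so (3,2) = -18.
Column 1: -2 + 0 + (-28) + ? = -52, so (2,1) = -22.
Column 2: -12 + (-18) + (-6) + ? = -52, so (1,2) = -16.

-16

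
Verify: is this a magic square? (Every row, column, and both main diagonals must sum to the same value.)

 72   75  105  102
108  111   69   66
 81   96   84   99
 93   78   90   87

Row 1: 72 + 75 + 105 + 102 = 354.
Row 2: 108 + 111 + 69 + 66 = 354.
Row 3: 81 + 96 + 84 + 99 = 360.
Row 4: 93 + 78 + 90 + 87 = 348.
Column 1: 72 + 108 + 81 + 93 = 354.
Column 2: 75 + 111 + 96 + 78 = 360.
Column 3: 105 + 69 + 84 + 90 = 348.
Column 4: 102 + 66 + 99 + 87 = 354.
Main diagonal: 72 + 111 + 84 + 87 = 354.
Anti-diagonal: 102 + 69 + 96 + 93 = 360.

No — row 4 sums to 348 but anti-diagonal sums to 360.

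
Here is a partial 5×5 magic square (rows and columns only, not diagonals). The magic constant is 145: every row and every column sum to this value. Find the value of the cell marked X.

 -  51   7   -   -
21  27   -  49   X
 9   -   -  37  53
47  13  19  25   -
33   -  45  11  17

Row 4: 47 + 13 + 19 + 25 + ? = 145, so (4,5) = 41.
Row 5 must total 145; the given cells sum to 106, so (5,2) = 39.
From column 1, 145 − (21 + 9 + 47 + 33) gives (1,1) = 35.
From column 2, 145 − (51 + 27 + 13 + 39) gives (3,2) = 15.
Column 4 must total 145; the given cells sum to 122, so (1,4) = 23.
Row 1 must total 145; the given cells sum to 116, so (1,5) = 29.
Row 3 must total 145; the given cells sum to 114, so (3,3) = 31.
From column 3, 145 − (7 + 31 + 19 + 45) gives (2,3) = 43.
Using column 5: 29 + 53 + 41 + 17 + ? → (2,5) = 145 − 140 = 5.

5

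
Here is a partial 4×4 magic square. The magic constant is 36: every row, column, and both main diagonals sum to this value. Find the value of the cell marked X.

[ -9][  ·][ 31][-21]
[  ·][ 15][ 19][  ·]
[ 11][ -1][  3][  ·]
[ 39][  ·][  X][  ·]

-17

Row 1: -9 + 31 + (-21) + ? = 36, so (1,2) = 35.
Row 3 needs 36; the known cells sum to 13, so (3,4) = 23.
From column 1, 36 − (-9 + 11 + 39) gives (2,1) = -5.
The remaining cell in column 2 is (4,2) = 36 − 49 = -13.
Column 3: 31 + 19 + 3 + ? = 36, so (4,3) = -17.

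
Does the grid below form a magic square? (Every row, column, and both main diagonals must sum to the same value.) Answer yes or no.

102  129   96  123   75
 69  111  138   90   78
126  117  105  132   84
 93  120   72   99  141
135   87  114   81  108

No — row 5 sums to 525 but row 2 sums to 486.

Row 1: 102 + 129 + 96 + 123 + 75 = 525.
Row 2: 69 + 111 + 138 + 90 + 78 = 486.
Row 3: 126 + 117 + 105 + 132 + 84 = 564.
Row 4: 93 + 120 + 72 + 99 + 141 = 525.
Row 5: 135 + 87 + 114 + 81 + 108 = 525.
Column 1: 102 + 69 + 126 + 93 + 135 = 525.
Column 2: 129 + 111 + 117 + 120 + 87 = 564.
Column 3: 96 + 138 + 105 + 72 + 114 = 525.
Column 4: 123 + 90 + 132 + 99 + 81 = 525.
Column 5: 75 + 78 + 84 + 141 + 108 = 486.
Main diagonal: 102 + 111 + 105 + 99 + 108 = 525.
Anti-diagonal: 75 + 90 + 105 + 120 + 135 = 525.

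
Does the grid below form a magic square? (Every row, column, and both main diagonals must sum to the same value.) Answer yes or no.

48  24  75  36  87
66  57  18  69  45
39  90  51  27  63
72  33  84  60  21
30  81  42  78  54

Row 1: 48 + 24 + 75 + 36 + 87 = 270.
Row 2: 66 + 57 + 18 + 69 + 45 = 255.
Row 3: 39 + 90 + 51 + 27 + 63 = 270.
Row 4: 72 + 33 + 84 + 60 + 21 = 270.
Row 5: 30 + 81 + 42 + 78 + 54 = 285.
Column 1: 48 + 66 + 39 + 72 + 30 = 255.
Column 2: 24 + 57 + 90 + 33 + 81 = 285.
Column 3: 75 + 18 + 51 + 84 + 42 = 270.
Column 4: 36 + 69 + 27 + 60 + 78 = 270.
Column 5: 87 + 45 + 63 + 21 + 54 = 270.
Main diagonal: 48 + 57 + 51 + 60 + 54 = 270.
Anti-diagonal: 87 + 69 + 51 + 33 + 30 = 270.

No — main diagonal sums to 270 but column 2 sums to 285.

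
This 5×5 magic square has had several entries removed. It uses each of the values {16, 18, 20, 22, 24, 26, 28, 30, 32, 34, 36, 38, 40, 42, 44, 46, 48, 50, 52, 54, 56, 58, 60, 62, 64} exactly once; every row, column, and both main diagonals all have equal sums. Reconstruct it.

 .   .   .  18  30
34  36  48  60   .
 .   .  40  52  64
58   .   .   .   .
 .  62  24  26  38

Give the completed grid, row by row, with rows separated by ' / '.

The 25 entries sum to 1000, so each line sums to 1000/5 = 200.
The remaining cell in row 2 is (2,5) = 200 − 178 = 22.
Row 5: 62 + 24 + 26 + 38 + ? = 200, so (5,1) = 50.
Column 4: 18 + 60 + 52 + 26 + ? = 200, so (4,4) = 44.
Column 5 needs 200; the known cells sum to 154, so (4,5) = 46.
The remaining cell in main diagonal is (1,1) = 200 − 158 = 42.
Anti-diagonal: 30 + 60 + 40 + 50 + ? = 200, so (4,2) = 20.
Row 4 needs 200; the known cells sum to 168, so (4,3) = 32.
The remaining cell in column 1 is (3,1) = 200 − 184 = 16.
From column 3, 200 − (48 + 40 + 32 + 24) gives (1,3) = 56.
Row 1 must total 200; the given cells sum to 146, so (1,2) = 54.
Row 3 must total 200; the given cells sum to 172, so (3,2) = 28.

42 54 56 18 30 / 34 36 48 60 22 / 16 28 40 52 64 / 58 20 32 44 46 / 50 62 24 26 38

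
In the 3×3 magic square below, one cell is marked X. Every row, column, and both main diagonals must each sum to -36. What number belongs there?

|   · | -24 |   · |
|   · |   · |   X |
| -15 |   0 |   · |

Row 3 needs -36; the known cells sum to -15, so (3,3) = -21.
Column 2 needs -36; the known cells sum to -24, so (2,2) = -12.
Main diagonal must total -36; the given cells sum to -33, so (1,1) = -3.
Anti-diagonal: -12 + (-15) + ? = -36, so (1,3) = -9.
Using column 1: -3 + (-15) + ? → (2,1) = -36 − (-18) = -18.
From column 3, -36 − (-9 + (-21)) gives (2,3) = -6.

-6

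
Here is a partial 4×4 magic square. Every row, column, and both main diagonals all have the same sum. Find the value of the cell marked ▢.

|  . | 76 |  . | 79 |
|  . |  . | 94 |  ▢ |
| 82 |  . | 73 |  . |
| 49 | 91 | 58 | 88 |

Row 4 is complete and sums to 286; that is the magic constant.
Column 3: 94 + 73 + 58 + ? = 286, so (1,3) = 61.
Anti-diagonal must total 286; the given cells sum to 222, so (3,2) = 64.
Row 1 must total 286; the given cells sum to 216, so (1,1) = 70.
From row 3, 286 − (82 + 64 + 73) gives (3,4) = 67.
Column 1: 70 + 82 + 49 + ? = 286, so (2,1) = 85.
From column 2, 286 − (76 + 64 + 91) gives (2,2) = 55.
From column 4, 286 − (79 + 67 + 88) gives (2,4) = 52.

52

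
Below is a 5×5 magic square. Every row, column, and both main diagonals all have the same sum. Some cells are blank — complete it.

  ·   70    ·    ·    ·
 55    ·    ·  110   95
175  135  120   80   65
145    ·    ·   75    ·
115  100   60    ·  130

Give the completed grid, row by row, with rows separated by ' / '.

Row 3 is already complete: 175 + 135 + 120 + 80 + 65 = 575, so that is the magic constant.
Row 5 must total 575; the given cells sum to 405, so (5,4) = 170.
Column 1 needs 575; the known cells sum to 490, so (1,1) = 85.
Column 4 must total 575; the given cells sum to 435, so (1,4) = 140.
Main diagonal needs 575; the known cells sum to 410, so (2,2) = 165.
Row 2: 55 + 165 + 110 + 95 + ? = 575, so (2,3) = 150.
Column 2: 70 + 165 + 135 + 100 + ? = 575, so (4,2) = 105.
Anti-diagonal needs 575; the known cells sum to 450, so (1,5) = 125.
The remaining cell in row 1 is (1,3) = 575 − 420 = 155.
Column 3 must total 575; the given cells sum to 485, so (4,3) = 90.
From column 5, 575 − (125 + 95 + 65 + 130) gives (4,5) = 160.

85 70 155 140 125 / 55 165 150 110 95 / 175 135 120 80 65 / 145 105 90 75 160 / 115 100 60 170 130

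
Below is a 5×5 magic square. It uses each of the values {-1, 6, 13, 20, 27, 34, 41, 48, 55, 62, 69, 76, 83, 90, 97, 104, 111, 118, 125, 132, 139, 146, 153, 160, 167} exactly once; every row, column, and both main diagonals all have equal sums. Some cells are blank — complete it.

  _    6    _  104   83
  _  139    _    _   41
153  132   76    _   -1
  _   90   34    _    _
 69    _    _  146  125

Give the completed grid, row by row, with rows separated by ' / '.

62 6 160 104 83 / 20 139 118 97 41 / 153 132 76 55 -1 / 111 90 34 13 167 / 69 48 27 146 125

The 25 entries sum to 2075, so each line sums to 2075/5 = 415.
Row 3 must total 415; the given cells sum to 360, so (3,4) = 55.
Column 2: 6 + 139 + 132 + 90 + ? = 415, so (5,2) = 48.
Column 5 must total 415; the given cells sum to 248, so (4,5) = 167.
Anti-diagonal needs 415; the known cells sum to 318, so (2,4) = 97.
Row 5 must total 415; the given cells sum to 388, so (5,3) = 27.
From column 4, 415 − (104 + 97 + 55 + 146) gives (4,4) = 13.
Main diagonal needs 415; the known cells sum to 353, so (1,1) = 62.
The remaining cell in row 1 is (1,3) = 415 − 255 = 160.
Row 4 must total 415; the given cells sum to 304, so (4,1) = 111.
From column 1, 415 − (62 + 153 + 111 + 69) gives (2,1) = 20.
From column 3, 415 − (160 + 76 + 34 + 27) gives (2,3) = 118.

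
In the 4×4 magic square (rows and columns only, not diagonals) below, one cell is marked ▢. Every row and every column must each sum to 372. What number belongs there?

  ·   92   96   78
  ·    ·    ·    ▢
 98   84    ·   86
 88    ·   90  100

108

From row 1, 372 − (92 + 96 + 78) gives (1,1) = 106.
From row 3, 372 − (98 + 84 + 86) gives (3,3) = 104.
From row 4, 372 − (88 + 90 + 100) gives (4,2) = 94.
Column 1: 106 + 98 + 88 + ? = 372, so (2,1) = 80.
Column 2: 92 + 84 + 94 + ? = 372, so (2,2) = 102.
Column 3 must total 372; the given cells sum to 290, so (2,3) = 82.
Using column 4: 78 + 86 + 100 + ? → (2,4) = 372 − 264 = 108.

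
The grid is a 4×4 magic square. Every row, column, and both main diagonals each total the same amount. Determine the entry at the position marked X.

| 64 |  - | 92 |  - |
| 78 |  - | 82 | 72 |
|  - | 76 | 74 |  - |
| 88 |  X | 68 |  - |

Column 3 is complete and sums to 316; that is the magic constant.
Row 2 needs 316; the known cells sum to 232, so (2,2) = 84.
Column 1 needs 316; the known cells sum to 230, so (3,1) = 86.
Using main diagonal: 64 + 84 + 74 + ? → (4,4) = 316 − 222 = 94.
Anti-diagonal needs 316; the known cells sum to 246, so (1,4) = 70.
From row 1, 316 − (64 + 92 + 70) gives (1,2) = 90.
Using row 3: 86 + 76 + 74 + ? → (3,4) = 316 − 236 = 80.
Row 4 needs 316; the known cells sum to 250, so (4,2) = 66.

66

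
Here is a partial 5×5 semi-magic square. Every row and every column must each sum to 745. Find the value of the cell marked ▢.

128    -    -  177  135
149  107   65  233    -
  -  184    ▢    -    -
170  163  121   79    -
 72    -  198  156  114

From row 2, 745 − (149 + 107 + 65 + 233) gives (2,5) = 191.
Using row 4: 170 + 163 + 121 + 79 + ? → (4,5) = 745 − 533 = 212.
Using row 5: 72 + 198 + 156 + 114 + ? → (5,2) = 745 − 540 = 205.
The remaining cell in column 1 is (3,1) = 745 − 519 = 226.
Column 2 needs 745; the known cells sum to 659, so (1,2) = 86.
Column 4: 177 + 233 + 79 + 156 + ? = 745, so (3,4) = 100.
Column 5 needs 745; the known cells sum to 652, so (3,5) = 93.
Row 1: 128 + 86 + 177 + 135 + ? = 745, so (1,3) = 219.
The remaining cell in row 3 is (3,3) = 745 − 603 = 142.

142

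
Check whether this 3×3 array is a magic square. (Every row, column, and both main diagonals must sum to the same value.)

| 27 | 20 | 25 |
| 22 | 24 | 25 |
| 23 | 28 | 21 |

Row 1: 27 + 20 + 25 = 72.
Row 2: 22 + 24 + 25 = 71.
Row 3: 23 + 28 + 21 = 72.
Column 1: 27 + 22 + 23 = 72.
Column 2: 20 + 24 + 28 = 72.
Column 3: 25 + 25 + 21 = 71.
Main diagonal: 27 + 24 + 21 = 72.
Anti-diagonal: 25 + 24 + 23 = 72.

No — column 3 sums to 71 but column 1 sums to 72.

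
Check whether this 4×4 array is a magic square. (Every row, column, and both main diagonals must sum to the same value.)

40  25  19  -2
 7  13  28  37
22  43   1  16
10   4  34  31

Row 1: 40 + 25 + 19 + (-2) = 82.
Row 2: 7 + 13 + 28 + 37 = 85.
Row 3: 22 + 43 + 1 + 16 = 82.
Row 4: 10 + 4 + 34 + 31 = 79.
Column 1: 40 + 7 + 22 + 10 = 79.
Column 2: 25 + 13 + 43 + 4 = 85.
Column 3: 19 + 28 + 1 + 34 = 82.
Column 4: -2 + 37 + 16 + 31 = 82.
Main diagonal: 40 + 13 + 1 + 31 = 85.
Anti-diagonal: -2 + 28 + 43 + 10 = 79.

No — column 2 sums to 85 but row 4 sums to 79.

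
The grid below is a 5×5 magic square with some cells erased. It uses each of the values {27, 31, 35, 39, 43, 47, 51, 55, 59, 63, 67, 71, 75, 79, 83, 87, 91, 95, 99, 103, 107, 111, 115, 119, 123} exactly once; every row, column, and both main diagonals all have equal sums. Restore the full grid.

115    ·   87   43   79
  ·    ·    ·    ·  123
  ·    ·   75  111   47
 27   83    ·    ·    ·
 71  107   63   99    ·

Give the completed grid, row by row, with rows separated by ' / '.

115 51 87 43 79 / 59 95 31 67 123 / 103 39 75 111 47 / 27 83 119 55 91 / 71 107 63 99 35

The 25 entries sum to 1875, so each line sums to 1875/5 = 375.
From row 1, 375 − (115 + 87 + 43 + 79) gives (1,2) = 51.
Row 5 needs 375; the known cells sum to 340, so (5,5) = 35.
The remaining cell in column 5 is (4,5) = 375 − 284 = 91.
Using anti-diagonal: 79 + 75 + 83 + 71 + ? → (2,4) = 375 − 308 = 67.
Column 4 needs 375; the known cells sum to 320, so (4,4) = 55.
Main diagonal: 115 + 75 + 55 + 35 + ? = 375, so (2,2) = 95.
Using row 4: 27 + 83 + 55 + 91 + ? → (4,3) = 375 − 256 = 119.
Column 2 needs 375; the known cells sum to 336, so (3,2) = 39.
From column 3, 375 − (87 + 75 + 119 + 63) gives (2,3) = 31.
Row 2: 95 + 31 + 67 + 123 + ? = 375, so (2,1) = 59.
From row 3, 375 − (39 + 75 + 111 + 47) gives (3,1) = 103.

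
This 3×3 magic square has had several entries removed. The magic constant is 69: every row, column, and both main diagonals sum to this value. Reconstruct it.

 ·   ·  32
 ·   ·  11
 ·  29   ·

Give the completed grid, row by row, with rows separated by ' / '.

20 17 32 / 35 23 11 / 14 29 26

Column 3: 32 + 11 + ? = 69, so (3,3) = 26.
From row 3, 69 − (29 + 26) gives (3,1) = 14.
From anti-diagonal, 69 − (32 + 14) gives (2,2) = 23.
Row 2 must total 69; the given cells sum to 34, so (2,1) = 35.
The remaining cell in column 1 is (1,1) = 69 − 49 = 20.
From column 2, 69 − (23 + 29) gives (1,2) = 17.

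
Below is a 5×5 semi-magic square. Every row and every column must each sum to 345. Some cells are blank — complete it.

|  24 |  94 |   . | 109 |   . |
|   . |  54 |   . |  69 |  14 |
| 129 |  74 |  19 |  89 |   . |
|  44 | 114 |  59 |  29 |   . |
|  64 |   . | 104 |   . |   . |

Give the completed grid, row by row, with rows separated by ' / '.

24 94 39 109 79 / 84 54 124 69 14 / 129 74 19 89 34 / 44 114 59 29 99 / 64 9 104 49 119

Row 3: 129 + 74 + 19 + 89 + ? = 345, so (3,5) = 34.
The remaining cell in row 4 is (4,5) = 345 − 246 = 99.
Column 1: 24 + 129 + 44 + 64 + ? = 345, so (2,1) = 84.
Using column 2: 94 + 54 + 74 + 114 + ? → (5,2) = 345 − 336 = 9.
Column 4 needs 345; the known cells sum to 296, so (5,4) = 49.
Row 2 needs 345; the known cells sum to 221, so (2,3) = 124.
Row 5 needs 345; the known cells sum to 226, so (5,5) = 119.
From column 3, 345 − (124 + 19 + 59 + 104) gives (1,3) = 39.
The remaining cell in column 5 is (1,5) = 345 − 266 = 79.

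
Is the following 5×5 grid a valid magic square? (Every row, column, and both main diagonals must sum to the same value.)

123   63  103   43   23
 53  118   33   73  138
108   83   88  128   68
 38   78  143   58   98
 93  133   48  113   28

Row 1: 123 + 63 + 103 + 43 + 23 = 355.
Row 2: 53 + 118 + 33 + 73 + 138 = 415.
Row 3: 108 + 83 + 88 + 128 + 68 = 475.
Row 4: 38 + 78 + 143 + 58 + 98 = 415.
Row 5: 93 + 133 + 48 + 113 + 28 = 415.
Column 1: 123 + 53 + 108 + 38 + 93 = 415.
Column 2: 63 + 118 + 83 + 78 + 133 = 475.
Column 3: 103 + 33 + 88 + 143 + 48 = 415.
Column 4: 43 + 73 + 128 + 58 + 113 = 415.
Column 5: 23 + 138 + 68 + 98 + 28 = 355.
Main diagonal: 123 + 118 + 88 + 58 + 28 = 415.
Anti-diagonal: 23 + 73 + 88 + 78 + 93 = 355.

No — row 2 sums to 415 but column 2 sums to 475.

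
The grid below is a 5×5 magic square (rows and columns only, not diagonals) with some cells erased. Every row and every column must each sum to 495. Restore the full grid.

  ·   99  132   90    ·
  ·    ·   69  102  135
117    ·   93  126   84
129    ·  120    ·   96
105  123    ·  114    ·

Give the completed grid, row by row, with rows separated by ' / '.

Row 3: 117 + 93 + 126 + 84 + ? = 495, so (3,2) = 75.
Column 3 must total 495; the given cells sum to 414, so (5,3) = 81.
The remaining cell in column 4 is (4,4) = 495 − 432 = 63.
From row 4, 495 − (129 + 120 + 63 + 96) gives (4,2) = 87.
Using row 5: 105 + 123 + 81 + 114 + ? → (5,5) = 495 − 423 = 72.
From column 2, 495 − (99 + 75 + 87 + 123) gives (2,2) = 111.
Using column 5: 135 + 84 + 96 + 72 + ? → (1,5) = 495 − 387 = 108.
The remaining cell in row 1 is (1,1) = 495 − 429 = 66.
Using row 2: 111 + 69 + 102 + 135 + ? → (2,1) = 495 − 417 = 78.

66 99 132 90 108 / 78 111 69 102 135 / 117 75 93 126 84 / 129 87 120 63 96 / 105 123 81 114 72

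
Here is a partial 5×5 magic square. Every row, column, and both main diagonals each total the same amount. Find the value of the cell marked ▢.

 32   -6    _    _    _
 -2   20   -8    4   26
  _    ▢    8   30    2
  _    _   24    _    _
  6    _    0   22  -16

-14

Row 2 is complete and sums to 40; that is the magic constant.
The remaining cell in row 5 is (5,2) = 40 − 12 = 28.
Using column 3: -8 + 8 + 24 + 0 + ? → (1,3) = 40 − 24 = 16.
The remaining cell in main diagonal is (4,4) = 40 − 44 = -4.
The remaining cell in column 4 is (1,4) = 40 − 52 = -12.
Row 1 must total 40; the given cells sum to 30, so (1,5) = 10.
From column 5, 40 − (10 + 26 + 2 + (-16)) gives (4,5) = 18.
Anti-diagonal must total 40; the given cells sum to 28, so (4,2) = 12.
Row 4 needs 40; the known cells sum to 50, so (4,1) = -10.
Column 1 needs 40; the known cells sum to 26, so (3,1) = 14.
Column 2 must total 40; the given cells sum to 54, so (3,2) = -14.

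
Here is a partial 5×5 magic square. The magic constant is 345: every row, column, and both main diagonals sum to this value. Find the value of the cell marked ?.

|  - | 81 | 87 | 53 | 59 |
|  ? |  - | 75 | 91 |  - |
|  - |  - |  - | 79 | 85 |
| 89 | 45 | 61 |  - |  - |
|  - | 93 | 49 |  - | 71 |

Row 1 needs 345; the known cells sum to 280, so (1,1) = 65.
Column 3 must total 345; the given cells sum to 272, so (3,3) = 73.
Anti-diagonal needs 345; the known cells sum to 268, so (5,1) = 77.
The remaining cell in row 5 is (5,4) = 345 − 290 = 55.
Column 4 must total 345; the given cells sum to 278, so (4,4) = 67.
Main diagonal needs 345; the known cells sum to 276, so (2,2) = 69.
Row 4 needs 345; the known cells sum to 262, so (4,5) = 83.
Using column 2: 81 + 69 + 45 + 93 + ? → (3,2) = 345 − 288 = 57.
Using column 5: 59 + 85 + 83 + 71 + ? → (2,5) = 345 − 298 = 47.
Using row 2: 69 + 75 + 91 + 47 + ? → (2,1) = 345 − 282 = 63.

63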